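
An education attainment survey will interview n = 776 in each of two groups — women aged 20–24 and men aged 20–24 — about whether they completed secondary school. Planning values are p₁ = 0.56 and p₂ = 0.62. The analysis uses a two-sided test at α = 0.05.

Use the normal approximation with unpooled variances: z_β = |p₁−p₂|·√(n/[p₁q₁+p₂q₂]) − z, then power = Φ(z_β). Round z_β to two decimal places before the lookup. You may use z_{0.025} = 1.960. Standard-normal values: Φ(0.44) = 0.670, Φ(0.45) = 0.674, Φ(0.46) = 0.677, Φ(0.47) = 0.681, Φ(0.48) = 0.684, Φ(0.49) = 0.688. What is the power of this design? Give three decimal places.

Power ≈ 0.674

z_β = |p₁−p₂|·√(n/[p₁q₁+p₂q₂]) − z_{α/2}
    = 0.06 · √(776/0.4820) − 1.960
    = 0.06 · 40.1243 − 1.960
    = 2.4075 − 1.960 = 0.4475 → 0.45
Power = Φ(0.45) = 0.674.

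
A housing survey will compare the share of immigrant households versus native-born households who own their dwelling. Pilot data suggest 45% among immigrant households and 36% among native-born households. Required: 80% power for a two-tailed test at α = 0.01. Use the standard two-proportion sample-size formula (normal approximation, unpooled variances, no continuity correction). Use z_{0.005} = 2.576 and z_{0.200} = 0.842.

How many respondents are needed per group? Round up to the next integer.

n = 690 per group

n = (z_{α/2} + z_β)² · [p₁(1−p₁) + p₂(1−p₂)] / (p₁ − p₂)²
  = (2.576 + 0.842)² · (0.45·0.55 + 0.36·0.64) / (0.09)²
  = (3.418)² · (0.2475 + 0.2304) / 0.0081
  = 11.6827 · 0.4779 / 0.0081
  = 689.28
Round up → n = 690 per group.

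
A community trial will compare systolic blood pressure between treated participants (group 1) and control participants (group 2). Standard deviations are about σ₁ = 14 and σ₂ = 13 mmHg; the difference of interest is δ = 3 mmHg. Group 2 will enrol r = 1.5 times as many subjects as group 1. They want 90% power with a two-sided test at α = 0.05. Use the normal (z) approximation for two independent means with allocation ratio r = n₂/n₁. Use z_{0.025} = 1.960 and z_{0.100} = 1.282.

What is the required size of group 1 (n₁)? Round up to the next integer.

n₁ = 361

n₁ = (z_{α/2} + z_β)² · (σ₁² + σ₂²/r) / δ²
   = (1.960 + 1.282)² · (14² + 13²/1.5) / 3²
   = 10.5106 · (196 + 112.6667) / 9
   = 10.5106 · 308.6667 / 9
   = 360.47
Round up → n₁ = 361; n₂ = r·n₁ = 1.5 × 361 = 542.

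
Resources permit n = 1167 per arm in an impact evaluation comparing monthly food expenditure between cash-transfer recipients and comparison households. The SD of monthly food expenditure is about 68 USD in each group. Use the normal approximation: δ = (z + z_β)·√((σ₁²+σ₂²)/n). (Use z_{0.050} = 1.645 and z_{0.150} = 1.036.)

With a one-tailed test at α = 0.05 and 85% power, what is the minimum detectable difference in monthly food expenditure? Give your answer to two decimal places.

Minimum detectable difference ≈ 7.55 USD

δ = (z_α + z_β) · √((σ₁²+σ₂²)/n)
  = (1.645 + 1.036) · √(9248/1167)
  = 2.681 · √7.9246
  = 2.681 · 2.8151
  = 7.5472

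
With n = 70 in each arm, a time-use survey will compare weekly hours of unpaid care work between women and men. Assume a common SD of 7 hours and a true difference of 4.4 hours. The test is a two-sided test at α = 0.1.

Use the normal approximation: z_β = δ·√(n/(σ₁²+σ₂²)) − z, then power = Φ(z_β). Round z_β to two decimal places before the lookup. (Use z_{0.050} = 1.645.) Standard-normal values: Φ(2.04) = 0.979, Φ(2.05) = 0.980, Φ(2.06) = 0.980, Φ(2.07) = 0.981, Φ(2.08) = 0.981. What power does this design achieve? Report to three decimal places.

z_β = δ·√(n/(σ₁²+σ₂²)) − z_{α/2}
    = 4.4 · √(70/98) − 1.645
    = 4.4 · 0.84515 − 1.645
    = 3.7187 − 1.645 = 2.0737 → 2.07
Power = Φ(2.07) = 0.981.

Power ≈ 0.981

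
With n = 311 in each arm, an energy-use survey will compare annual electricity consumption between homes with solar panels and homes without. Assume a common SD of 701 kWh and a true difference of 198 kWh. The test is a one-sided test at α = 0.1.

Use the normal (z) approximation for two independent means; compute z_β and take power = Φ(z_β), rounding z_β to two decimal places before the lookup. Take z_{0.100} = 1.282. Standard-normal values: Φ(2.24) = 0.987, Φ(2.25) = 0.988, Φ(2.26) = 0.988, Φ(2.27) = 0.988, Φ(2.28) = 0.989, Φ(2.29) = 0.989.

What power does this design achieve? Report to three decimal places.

z_β = δ·√(n/(σ₁²+σ₂²)) − z_α
    = 198 · √(311/982802) − 1.282
    = 198 · 0.01779 − 1.282
    = 3.5222 − 1.282 = 2.2402 → 2.24
Power = Φ(2.24) = 0.987.

Power ≈ 0.987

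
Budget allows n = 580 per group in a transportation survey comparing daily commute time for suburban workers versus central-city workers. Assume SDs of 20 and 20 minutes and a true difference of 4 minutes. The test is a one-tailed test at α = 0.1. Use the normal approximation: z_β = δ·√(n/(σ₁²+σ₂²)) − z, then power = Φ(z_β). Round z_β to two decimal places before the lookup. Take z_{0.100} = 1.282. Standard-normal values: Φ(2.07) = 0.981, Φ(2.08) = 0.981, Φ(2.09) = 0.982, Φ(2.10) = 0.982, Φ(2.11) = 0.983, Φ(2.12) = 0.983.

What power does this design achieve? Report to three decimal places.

z_β = δ·√(n/(σ₁²+σ₂²)) − z_α
    = 4 · √(580/800) − 1.282
    = 4 · 0.85147 − 1.282
    = 3.4059 − 1.282 = 2.1239 → 2.12
Power = Φ(2.12) = 0.983.

Power ≈ 0.983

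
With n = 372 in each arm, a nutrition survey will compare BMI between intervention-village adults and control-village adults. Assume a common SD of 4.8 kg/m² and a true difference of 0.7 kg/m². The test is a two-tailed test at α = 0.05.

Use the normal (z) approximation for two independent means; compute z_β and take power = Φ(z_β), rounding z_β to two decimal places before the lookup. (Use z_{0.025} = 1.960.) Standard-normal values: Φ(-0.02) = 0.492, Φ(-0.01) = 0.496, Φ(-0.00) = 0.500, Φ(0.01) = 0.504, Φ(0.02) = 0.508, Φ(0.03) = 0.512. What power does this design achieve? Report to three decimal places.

z_β = δ·√(n/(σ₁²+σ₂²)) − z_{α/2}
    = 0.7 · √(372/46.08) − 1.960
    = 0.7 · 2.84129 − 1.960
    = 1.9889 − 1.960 = 0.0289 → 0.03
Power = Φ(0.03) = 0.512.

Power ≈ 0.512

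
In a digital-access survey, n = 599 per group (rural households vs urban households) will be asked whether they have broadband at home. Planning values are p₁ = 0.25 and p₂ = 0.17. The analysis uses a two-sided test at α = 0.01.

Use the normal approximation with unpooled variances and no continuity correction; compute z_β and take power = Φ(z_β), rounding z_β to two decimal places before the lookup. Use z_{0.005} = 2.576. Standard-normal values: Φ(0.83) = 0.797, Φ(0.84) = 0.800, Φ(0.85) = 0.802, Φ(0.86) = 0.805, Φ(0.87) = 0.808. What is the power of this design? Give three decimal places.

Power ≈ 0.800

z_β = |p₁−p₂|·√(n/[p₁q₁+p₂q₂]) − z_{α/2}
    = 0.08 · √(599/0.3286) − 2.576
    = 0.08 · 42.6953 − 2.576
    = 3.4156 − 2.576 = 0.8396 → 0.84
Power = Φ(0.84) = 0.800.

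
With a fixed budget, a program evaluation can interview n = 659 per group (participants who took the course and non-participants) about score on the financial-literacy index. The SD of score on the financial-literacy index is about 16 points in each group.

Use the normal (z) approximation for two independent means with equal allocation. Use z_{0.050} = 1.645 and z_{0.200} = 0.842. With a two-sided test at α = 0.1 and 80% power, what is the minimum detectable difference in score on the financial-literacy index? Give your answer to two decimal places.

Minimum detectable difference ≈ 2.19 points

δ = (z_{α/2} + z_β) · √((σ₁²+σ₂²)/n)
  = (1.645 + 0.842) · √(512/659)
  = 2.487 · √0.77693
  = 2.487 · 0.8814
  = 2.1921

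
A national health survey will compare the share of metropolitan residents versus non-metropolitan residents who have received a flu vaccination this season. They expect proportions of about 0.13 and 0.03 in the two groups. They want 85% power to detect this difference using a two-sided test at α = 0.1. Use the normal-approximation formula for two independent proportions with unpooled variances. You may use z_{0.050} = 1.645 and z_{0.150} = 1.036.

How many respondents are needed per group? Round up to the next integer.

n = 103 per group

n = (z_{α/2} + z_β)² · [p₁(1−p₁) + p₂(1−p₂)] / (p₁ − p₂)²
  = (1.645 + 1.036)² · (0.13·0.87 + 0.03·0.97) / (0.10)²
  = (2.681)² · (0.1131 + 0.0291) / 0.0100
  = 7.1878 · 0.1422 / 0.0100
  = 102.21
Round up → n = 103 per group.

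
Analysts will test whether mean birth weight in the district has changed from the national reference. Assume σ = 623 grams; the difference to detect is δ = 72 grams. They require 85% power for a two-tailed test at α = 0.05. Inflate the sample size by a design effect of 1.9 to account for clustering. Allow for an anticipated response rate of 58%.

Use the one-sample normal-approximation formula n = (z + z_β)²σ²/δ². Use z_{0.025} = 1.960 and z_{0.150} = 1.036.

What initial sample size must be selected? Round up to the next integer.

n = 2202

n = (z_{α/2} + z_β)² · σ² / δ²
  = (1.960 + 1.036)² · 623² / 72²
  = 8.9760 · 388129 / 5184
  = 672.04
Design effect: 1.9 × 672.04 = 1276.87.
Adjust for 58% response: 1276.87 / 0.58 = 2201.51.
Round up → n = 2202.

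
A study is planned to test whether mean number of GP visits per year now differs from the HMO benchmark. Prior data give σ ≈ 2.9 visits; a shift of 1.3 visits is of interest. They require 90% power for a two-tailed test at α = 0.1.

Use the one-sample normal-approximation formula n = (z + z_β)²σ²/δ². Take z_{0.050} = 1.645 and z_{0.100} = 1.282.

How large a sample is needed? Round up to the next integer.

n = 43

n = (z_{α/2} + z_β)² · σ² / δ²
  = (1.645 + 1.282)² · 2.9² / 1.3²
  = 8.5673 · 8.41 / 1.69
  = 42.63
Round up → n = 43.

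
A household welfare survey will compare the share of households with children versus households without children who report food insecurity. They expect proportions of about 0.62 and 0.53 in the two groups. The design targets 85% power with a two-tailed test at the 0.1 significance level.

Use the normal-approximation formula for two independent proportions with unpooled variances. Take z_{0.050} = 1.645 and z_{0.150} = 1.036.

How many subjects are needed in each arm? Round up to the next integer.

n = (z_{α/2} + z_β)² · [p₁(1−p₁) + p₂(1−p₂)] / (p₁ − p₂)²
  = (1.645 + 1.036)² · (0.62·0.38 + 0.53·0.47) / (0.09)²
  = (2.681)² · (0.2356 + 0.2491) / 0.0081
  = 7.1878 · 0.4847 / 0.0081
  = 430.11
Round up → n = 431 per group.

n = 431 per group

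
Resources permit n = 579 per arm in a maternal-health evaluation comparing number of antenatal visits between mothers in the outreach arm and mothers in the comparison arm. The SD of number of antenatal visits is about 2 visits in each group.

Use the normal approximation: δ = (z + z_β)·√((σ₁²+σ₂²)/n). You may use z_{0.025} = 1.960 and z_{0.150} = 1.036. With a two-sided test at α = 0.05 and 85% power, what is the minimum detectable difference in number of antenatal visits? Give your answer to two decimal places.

Minimum detectable difference ≈ 0.35 visits

δ = (z_{α/2} + z_β) · √((σ₁²+σ₂²)/n)
  = (1.960 + 1.036) · √(8/579)
  = 2.996 · √0.01382
  = 2.996 · 0.1175
  = 0.3522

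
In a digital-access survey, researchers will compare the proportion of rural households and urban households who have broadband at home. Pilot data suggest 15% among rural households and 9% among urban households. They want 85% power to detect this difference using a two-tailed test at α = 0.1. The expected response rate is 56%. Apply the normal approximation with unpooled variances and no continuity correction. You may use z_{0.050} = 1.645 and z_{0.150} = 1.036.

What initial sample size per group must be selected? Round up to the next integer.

n = 747 per group

n = (z_{α/2} + z_β)² · [p₁(1−p₁) + p₂(1−p₂)] / (p₁ − p₂)²
  = (1.645 + 1.036)² · (0.15·0.85 + 0.09·0.91) / (0.06)²
  = (2.681)² · (0.1275 + 0.0819) / 0.0036
  = 7.1878 · 0.2094 / 0.0036
  = 418.09
Adjust for 56% response: 418.09 / 0.56 = 746.59.
Round up → n = 747 per group.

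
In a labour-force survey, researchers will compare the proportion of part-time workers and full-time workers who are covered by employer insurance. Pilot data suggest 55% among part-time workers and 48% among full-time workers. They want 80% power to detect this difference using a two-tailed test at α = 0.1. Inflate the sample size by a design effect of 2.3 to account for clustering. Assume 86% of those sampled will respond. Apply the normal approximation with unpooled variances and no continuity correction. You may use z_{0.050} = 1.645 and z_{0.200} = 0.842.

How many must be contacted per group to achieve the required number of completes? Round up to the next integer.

n = 1679 per group

n = (z_{α/2} + z_β)² · [p₁(1−p₁) + p₂(1−p₂)] / (p₁ − p₂)²
  = (1.645 + 0.842)² · (0.55·0.45 + 0.48·0.52) / (0.07)²
  = (2.487)² · (0.2475 + 0.2496) / 0.0049
  = 6.1852 · 0.4971 / 0.0049
  = 627.48
Design effect: 2.3 × 627.48 = 1443.20.
Adjust for 86% response: 1443.20 / 0.86 = 1678.14.
Round up → n = 1679 per group.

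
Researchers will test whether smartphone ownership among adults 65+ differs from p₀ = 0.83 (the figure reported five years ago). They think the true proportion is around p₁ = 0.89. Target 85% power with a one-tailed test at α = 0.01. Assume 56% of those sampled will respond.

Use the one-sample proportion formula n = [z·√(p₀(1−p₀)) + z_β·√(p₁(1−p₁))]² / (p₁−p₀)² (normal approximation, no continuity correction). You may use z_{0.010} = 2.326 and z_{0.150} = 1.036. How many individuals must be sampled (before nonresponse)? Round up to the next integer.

n = 712

n = [z_α·√(p₀q₀) + z_β·√(p₁q₁)]² / (p₁ − p₀)²
  = [2.326·√(0.83·0.17) + 1.036·√(0.89·0.11)]² / (0.06)²
  = [2.326·0.3756 + 1.036·0.3129]² / 0.0036
  = [1.1979]² / 0.0036
  = 398.59
Adjust for 56% response: 398.59 / 0.56 = 711.76.
Round up → n = 712.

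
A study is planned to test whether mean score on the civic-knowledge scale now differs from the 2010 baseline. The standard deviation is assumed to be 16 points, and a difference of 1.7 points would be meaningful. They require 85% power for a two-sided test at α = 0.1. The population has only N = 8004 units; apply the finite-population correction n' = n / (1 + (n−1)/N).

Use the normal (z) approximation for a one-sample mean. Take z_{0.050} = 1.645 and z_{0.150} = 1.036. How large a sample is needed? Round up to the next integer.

n = 590

n = (z_{α/2} + z_β)² · σ² / δ²
  = (1.645 + 1.036)² · 16² / 1.7²
  = 7.1878 · 256 / 2.89
  = 636.70
Finite-population correction (N = 8004): 636.70 / (1 + (636.70 − 1)/8004) = 589.85.
Round up → n = 590.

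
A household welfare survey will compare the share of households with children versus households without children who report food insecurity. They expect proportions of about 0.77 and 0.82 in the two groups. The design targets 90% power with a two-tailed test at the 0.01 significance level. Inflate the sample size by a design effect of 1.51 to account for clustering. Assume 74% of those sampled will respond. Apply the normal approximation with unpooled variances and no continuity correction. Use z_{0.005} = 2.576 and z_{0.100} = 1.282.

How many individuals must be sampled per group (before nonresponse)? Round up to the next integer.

n = 3945 per group

n = (z_{α/2} + z_β)² · [p₁(1−p₁) + p₂(1−p₂)] / (p₁ − p₂)²
  = (2.576 + 1.282)² · (0.77·0.23 + 0.82·0.18) / (-0.05)²
  = (3.858)² · (0.1771 + 0.1476) / 0.0025
  = 14.8842 · 0.3247 / 0.0025
  = 1933.16
Design effect: 1.51 × 1933.16 = 2919.06.
Adjust for 74% response: 2919.06 / 0.74 = 3944.68.
Round up → n = 3945 per group.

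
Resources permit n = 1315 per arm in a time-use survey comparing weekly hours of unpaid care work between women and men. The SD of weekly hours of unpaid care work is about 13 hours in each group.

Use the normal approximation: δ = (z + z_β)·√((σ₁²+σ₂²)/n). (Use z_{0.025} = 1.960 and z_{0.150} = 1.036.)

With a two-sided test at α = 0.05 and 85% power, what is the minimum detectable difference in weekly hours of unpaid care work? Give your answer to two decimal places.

Minimum detectable difference ≈ 1.52 hours

δ = (z_{α/2} + z_β) · √((σ₁²+σ₂²)/n)
  = (1.960 + 1.036) · √(338/1315)
  = 2.996 · √0.25703
  = 2.996 · 0.5070
  = 1.5189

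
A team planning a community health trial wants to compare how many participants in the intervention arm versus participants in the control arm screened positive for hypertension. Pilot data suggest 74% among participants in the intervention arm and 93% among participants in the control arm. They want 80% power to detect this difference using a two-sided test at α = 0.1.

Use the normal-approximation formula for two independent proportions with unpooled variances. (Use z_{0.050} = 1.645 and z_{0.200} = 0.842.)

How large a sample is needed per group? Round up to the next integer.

n = (z_{α/2} + z_β)² · [p₁(1−p₁) + p₂(1−p₂)] / (p₁ − p₂)²
  = (1.645 + 0.842)² · (0.74·0.26 + 0.93·0.07) / (-0.19)²
  = (2.487)² · (0.1924 + 0.0651) / 0.0361
  = 6.1852 · 0.2575 / 0.0361
  = 44.12
Round up → n = 45 per group.

n = 45 per group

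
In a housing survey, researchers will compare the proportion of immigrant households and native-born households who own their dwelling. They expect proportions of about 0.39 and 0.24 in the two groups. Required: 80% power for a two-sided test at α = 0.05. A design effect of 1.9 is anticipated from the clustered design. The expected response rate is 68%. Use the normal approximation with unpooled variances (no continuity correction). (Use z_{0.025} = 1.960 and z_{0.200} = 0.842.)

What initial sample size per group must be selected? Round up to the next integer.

n = 410 per group

n = (z_{α/2} + z_β)² · [p₁(1−p₁) + p₂(1−p₂)] / (p₁ − p₂)²
  = (1.960 + 0.842)² · (0.39·0.61 + 0.24·0.76) / (0.15)²
  = (2.802)² · (0.2379 + 0.1824) / 0.0225
  = 7.8512 · 0.4203 / 0.0225
  = 146.66
Design effect: 1.9 × 146.66 = 278.65.
Adjust for 68% response: 278.65 / 0.68 = 409.79.
Round up → n = 410 per group.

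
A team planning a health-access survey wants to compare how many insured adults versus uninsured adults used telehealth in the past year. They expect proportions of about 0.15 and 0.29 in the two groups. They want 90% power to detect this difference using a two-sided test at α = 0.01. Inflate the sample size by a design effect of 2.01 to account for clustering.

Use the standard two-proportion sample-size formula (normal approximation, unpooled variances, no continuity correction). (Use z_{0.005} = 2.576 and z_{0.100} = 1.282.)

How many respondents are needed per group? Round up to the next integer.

n = 509 per group

n = (z_{α/2} + z_β)² · [p₁(1−p₁) + p₂(1−p₂)] / (p₁ − p₂)²
  = (2.576 + 1.282)² · (0.15·0.85 + 0.29·0.71) / (-0.14)²
  = (3.858)² · (0.1275 + 0.2059) / 0.0196
  = 14.8842 · 0.3334 / 0.0196
  = 253.18
Design effect: 2.01 × 253.18 = 508.90.
Round up → n = 509 per group.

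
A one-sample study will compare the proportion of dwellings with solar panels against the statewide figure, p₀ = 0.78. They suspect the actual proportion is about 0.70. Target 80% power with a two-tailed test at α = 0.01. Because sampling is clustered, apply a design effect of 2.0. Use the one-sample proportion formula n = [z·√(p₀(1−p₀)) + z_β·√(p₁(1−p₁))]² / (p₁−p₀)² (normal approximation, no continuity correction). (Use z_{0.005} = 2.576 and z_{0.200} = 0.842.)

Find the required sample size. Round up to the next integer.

n = 660

n = [z_{α/2}·√(p₀q₀) + z_β·√(p₁q₁)]² / (p₁ − p₀)²
  = [2.576·√(0.78·0.22) + 0.842·√(0.70·0.30)]² / (-0.08)²
  = [2.576·0.4142 + 0.842·0.4583]² / 0.0064
  = [1.4530]² / 0.0064
  = 329.85
Design effect: 2.0 × 329.85 = 659.71.
Round up → n = 660.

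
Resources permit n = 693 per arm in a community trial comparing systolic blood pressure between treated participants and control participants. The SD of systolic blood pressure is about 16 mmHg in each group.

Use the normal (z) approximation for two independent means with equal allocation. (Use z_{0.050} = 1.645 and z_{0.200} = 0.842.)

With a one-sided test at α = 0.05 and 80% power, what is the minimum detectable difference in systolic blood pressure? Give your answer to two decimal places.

Minimum detectable difference ≈ 2.14 mmHg

δ = (z_α + z_β) · √((σ₁²+σ₂²)/n)
  = (1.645 + 0.842) · √(512/693)
  = 2.487 · √0.73882
  = 2.487 · 0.8595
  = 2.1377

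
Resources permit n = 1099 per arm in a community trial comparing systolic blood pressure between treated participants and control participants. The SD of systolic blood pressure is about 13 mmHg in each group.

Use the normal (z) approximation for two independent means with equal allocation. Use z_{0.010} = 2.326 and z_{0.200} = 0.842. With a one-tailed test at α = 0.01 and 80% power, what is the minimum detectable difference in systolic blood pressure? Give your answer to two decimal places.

Minimum detectable difference ≈ 1.76 mmHg

δ = (z_α + z_β) · √((σ₁²+σ₂²)/n)
  = (2.326 + 0.842) · √(338/1099)
  = 3.168 · √0.30755
  = 3.168 · 0.5546
  = 1.7569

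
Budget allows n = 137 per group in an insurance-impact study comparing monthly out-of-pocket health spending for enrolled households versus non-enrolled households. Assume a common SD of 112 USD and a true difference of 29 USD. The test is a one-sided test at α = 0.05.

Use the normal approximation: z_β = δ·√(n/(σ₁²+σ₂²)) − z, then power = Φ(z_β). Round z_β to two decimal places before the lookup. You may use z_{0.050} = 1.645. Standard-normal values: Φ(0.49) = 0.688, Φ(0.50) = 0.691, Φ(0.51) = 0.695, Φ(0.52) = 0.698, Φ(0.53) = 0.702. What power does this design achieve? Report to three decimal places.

Power ≈ 0.691

z_β = δ·√(n/(σ₁²+σ₂²)) − z_α
    = 29 · √(137/25088) − 1.645
    = 29 · 0.07390 − 1.645
    = 2.1430 − 1.645 = 0.4980 → 0.50
Power = Φ(0.50) = 0.691.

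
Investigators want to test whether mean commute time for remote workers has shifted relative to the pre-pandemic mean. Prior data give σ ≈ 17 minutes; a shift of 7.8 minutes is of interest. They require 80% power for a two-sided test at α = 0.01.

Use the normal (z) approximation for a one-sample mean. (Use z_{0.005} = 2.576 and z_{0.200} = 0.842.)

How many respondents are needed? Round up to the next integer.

n = 56

n = (z_{α/2} + z_β)² · σ² / δ²
  = (2.576 + 0.842)² · 17² / 7.8²
  = 11.6827 · 289 / 60.84
  = 55.49
Round up → n = 56.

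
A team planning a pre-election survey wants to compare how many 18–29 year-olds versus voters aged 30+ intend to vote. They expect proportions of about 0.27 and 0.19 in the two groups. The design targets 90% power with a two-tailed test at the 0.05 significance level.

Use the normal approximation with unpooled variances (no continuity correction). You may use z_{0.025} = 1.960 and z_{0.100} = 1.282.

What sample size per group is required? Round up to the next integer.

n = (z_{α/2} + z_β)² · [p₁(1−p₁) + p₂(1−p₂)] / (p₁ − p₂)²
  = (1.960 + 1.282)² · (0.27·0.73 + 0.19·0.81) / (0.08)²
  = (3.242)² · (0.1971 + 0.1539) / 0.0064
  = 10.5106 · 0.3510 / 0.0064
  = 576.44
Round up → n = 577 per group.

n = 577 per group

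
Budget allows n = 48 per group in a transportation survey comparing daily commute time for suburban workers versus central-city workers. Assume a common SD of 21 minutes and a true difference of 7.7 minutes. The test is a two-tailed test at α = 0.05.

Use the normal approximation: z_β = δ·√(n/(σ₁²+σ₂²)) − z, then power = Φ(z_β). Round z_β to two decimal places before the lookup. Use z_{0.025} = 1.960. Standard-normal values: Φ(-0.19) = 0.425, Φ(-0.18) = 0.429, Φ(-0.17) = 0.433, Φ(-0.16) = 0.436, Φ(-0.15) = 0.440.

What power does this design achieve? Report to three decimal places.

z_β = δ·√(n/(σ₁²+σ₂²)) − z_{α/2}
    = 7.7 · √(48/882) − 1.960
    = 7.7 · 0.23328 − 1.960
    = 1.7963 − 1.960 = -0.1637 → -0.16
Power = Φ(-0.16) = 0.436.

Power ≈ 0.436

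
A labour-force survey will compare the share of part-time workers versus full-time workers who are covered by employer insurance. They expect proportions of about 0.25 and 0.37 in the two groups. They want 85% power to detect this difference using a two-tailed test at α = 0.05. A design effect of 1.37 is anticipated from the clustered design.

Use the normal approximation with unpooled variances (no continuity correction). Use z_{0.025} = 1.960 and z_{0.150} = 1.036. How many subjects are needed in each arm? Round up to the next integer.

n = (z_{α/2} + z_β)² · [p₁(1−p₁) + p₂(1−p₂)] / (p₁ − p₂)²
  = (1.960 + 1.036)² · (0.25·0.75 + 0.37·0.63) / (-0.12)²
  = (2.996)² · (0.1875 + 0.2331) / 0.0144
  = 8.9760 · 0.4206 / 0.0144
  = 262.17
Design effect: 1.37 × 262.17 = 359.18.
Round up → n = 360 per group.

n = 360 per group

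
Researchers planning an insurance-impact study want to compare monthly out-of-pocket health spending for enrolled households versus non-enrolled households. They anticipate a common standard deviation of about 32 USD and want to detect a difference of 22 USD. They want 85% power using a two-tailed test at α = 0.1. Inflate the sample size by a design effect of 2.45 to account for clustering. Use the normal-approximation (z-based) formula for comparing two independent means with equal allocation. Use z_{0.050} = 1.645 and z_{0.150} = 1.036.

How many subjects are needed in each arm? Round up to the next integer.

n = 75 per group

n = (z_{α/2} + z_β)² · (σ₁² + σ₂²) / δ²
  = (1.645 + 1.036)² · (2·32² = 2048) / 22²
  = 7.1878 · 2048 / 484
  = 30.41
Design effect: 2.45 × 30.41 = 74.52.
Round up → n = 75 per group.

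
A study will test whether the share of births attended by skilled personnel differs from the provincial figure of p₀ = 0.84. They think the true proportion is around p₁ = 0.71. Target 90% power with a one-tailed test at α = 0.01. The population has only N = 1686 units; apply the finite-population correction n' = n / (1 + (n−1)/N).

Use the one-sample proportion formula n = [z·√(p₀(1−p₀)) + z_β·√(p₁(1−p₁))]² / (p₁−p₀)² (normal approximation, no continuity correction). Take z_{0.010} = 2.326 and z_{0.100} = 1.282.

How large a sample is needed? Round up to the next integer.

n = 114

n = [z_α·√(p₀q₀) + z_β·√(p₁q₁)]² / (p₁ − p₀)²
  = [2.326·√(0.84·0.16) + 1.282·√(0.71·0.29)]² / (-0.13)²
  = [2.326·0.3666 + 1.282·0.4538]² / 0.0169
  = [1.4344]² / 0.0169
  = 121.75
Finite-population correction (N = 1686): 121.75 / (1 + (121.75 − 1)/1686) = 113.62.
Round up → n = 114.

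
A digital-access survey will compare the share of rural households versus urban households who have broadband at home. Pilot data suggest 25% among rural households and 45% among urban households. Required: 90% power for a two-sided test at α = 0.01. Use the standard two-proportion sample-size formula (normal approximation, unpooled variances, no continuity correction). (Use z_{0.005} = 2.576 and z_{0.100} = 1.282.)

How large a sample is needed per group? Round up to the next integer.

n = (z_{α/2} + z_β)² · [p₁(1−p₁) + p₂(1−p₂)] / (p₁ − p₂)²
  = (2.576 + 1.282)² · (0.25·0.75 + 0.45·0.55) / (-0.20)²
  = (3.858)² · (0.1875 + 0.2475) / 0.0400
  = 14.8842 · 0.4350 / 0.0400
  = 161.87
Round up → n = 162 per group.

n = 162 per group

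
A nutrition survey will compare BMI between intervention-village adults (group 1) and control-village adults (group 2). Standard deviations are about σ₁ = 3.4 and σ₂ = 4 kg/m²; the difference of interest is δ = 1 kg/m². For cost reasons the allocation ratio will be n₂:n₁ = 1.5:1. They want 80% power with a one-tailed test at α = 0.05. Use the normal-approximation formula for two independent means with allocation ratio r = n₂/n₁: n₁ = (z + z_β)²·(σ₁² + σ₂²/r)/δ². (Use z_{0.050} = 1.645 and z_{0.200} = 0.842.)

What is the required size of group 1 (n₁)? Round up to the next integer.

n₁ = 138

n₁ = (z_α + z_β)² · (σ₁² + σ₂²/r) / δ²
   = (1.645 + 0.842)² · (3.4² + 4²/1.5) / 1²
   = 6.1852 · (11.56 + 10.6667) / 1
   = 6.1852 · 22.2267 / 1
   = 137.48
Round up → n₁ = 138; n₂ = r·n₁ = 1.5 × 138 = 207.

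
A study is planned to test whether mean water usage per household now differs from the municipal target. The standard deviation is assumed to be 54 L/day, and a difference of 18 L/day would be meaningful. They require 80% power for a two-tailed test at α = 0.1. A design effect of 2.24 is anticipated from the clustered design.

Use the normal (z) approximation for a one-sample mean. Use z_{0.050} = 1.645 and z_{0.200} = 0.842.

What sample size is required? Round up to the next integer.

n = 125

n = (z_{α/2} + z_β)² · σ² / δ²
  = (1.645 + 0.842)² · 54² / 18²
  = 6.1852 · 2916 / 324
  = 55.67
Design effect: 2.24 × 55.67 = 124.69.
Round up → n = 125.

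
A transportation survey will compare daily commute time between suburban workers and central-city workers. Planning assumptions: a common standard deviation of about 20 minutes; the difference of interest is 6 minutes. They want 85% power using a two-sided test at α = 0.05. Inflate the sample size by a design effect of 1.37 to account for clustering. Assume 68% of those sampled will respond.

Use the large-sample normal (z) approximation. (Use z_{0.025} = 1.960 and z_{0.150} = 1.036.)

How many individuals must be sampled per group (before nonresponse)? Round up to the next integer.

n = 402 per group

n = (z_{α/2} + z_β)² · (σ₁² + σ₂²) / δ²
  = (1.960 + 1.036)² · (2·20² = 800) / 6²
  = 8.9760 · 800 / 36
  = 199.47
Design effect: 1.37 × 199.47 = 273.27.
Adjust for 68% response: 273.27 / 0.68 = 401.87.
Round up → n = 402 per group.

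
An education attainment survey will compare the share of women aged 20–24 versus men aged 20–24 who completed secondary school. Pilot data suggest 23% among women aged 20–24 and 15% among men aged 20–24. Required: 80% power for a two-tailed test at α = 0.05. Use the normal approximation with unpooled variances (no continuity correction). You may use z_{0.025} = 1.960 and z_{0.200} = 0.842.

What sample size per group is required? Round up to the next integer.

n = 374 per group

n = (z_{α/2} + z_β)² · [p₁(1−p₁) + p₂(1−p₂)] / (p₁ − p₂)²
  = (1.960 + 0.842)² · (0.23·0.77 + 0.15·0.85) / (0.08)²
  = (2.802)² · (0.1771 + 0.1275) / 0.0064
  = 7.8512 · 0.3046 / 0.0064
  = 373.67
Round up → n = 374 per group.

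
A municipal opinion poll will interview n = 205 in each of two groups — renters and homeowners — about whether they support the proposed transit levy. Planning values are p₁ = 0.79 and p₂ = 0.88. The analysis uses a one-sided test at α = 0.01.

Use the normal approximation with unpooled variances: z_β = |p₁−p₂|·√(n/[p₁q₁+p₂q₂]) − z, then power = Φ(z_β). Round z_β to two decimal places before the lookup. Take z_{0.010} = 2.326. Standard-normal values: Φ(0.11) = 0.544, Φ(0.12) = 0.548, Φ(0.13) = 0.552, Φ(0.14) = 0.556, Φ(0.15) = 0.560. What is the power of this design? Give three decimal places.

Power ≈ 0.560

z_β = |p₁−p₂|·√(n/[p₁q₁+p₂q₂]) − z_α
    = 0.09 · √(205/0.2715) − 2.326
    = 0.09 · 27.4784 − 2.326
    = 2.4731 − 2.326 = 0.1471 → 0.15
Power = Φ(0.15) = 0.560.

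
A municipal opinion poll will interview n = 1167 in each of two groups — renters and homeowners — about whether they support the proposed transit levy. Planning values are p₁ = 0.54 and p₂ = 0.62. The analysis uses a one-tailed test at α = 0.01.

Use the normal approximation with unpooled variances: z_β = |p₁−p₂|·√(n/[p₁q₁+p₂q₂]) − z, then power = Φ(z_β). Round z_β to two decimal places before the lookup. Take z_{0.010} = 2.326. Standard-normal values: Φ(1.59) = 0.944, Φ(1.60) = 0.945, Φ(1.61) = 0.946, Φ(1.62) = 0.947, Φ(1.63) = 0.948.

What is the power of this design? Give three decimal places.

z_β = |p₁−p₂|·√(n/[p₁q₁+p₂q₂]) − z_α
    = 0.08 · √(1167/0.4840) − 2.326
    = 0.08 · 49.1035 − 2.326
    = 3.9283 − 2.326 = 1.6023 → 1.60
Power = Φ(1.60) = 0.945.

Power ≈ 0.945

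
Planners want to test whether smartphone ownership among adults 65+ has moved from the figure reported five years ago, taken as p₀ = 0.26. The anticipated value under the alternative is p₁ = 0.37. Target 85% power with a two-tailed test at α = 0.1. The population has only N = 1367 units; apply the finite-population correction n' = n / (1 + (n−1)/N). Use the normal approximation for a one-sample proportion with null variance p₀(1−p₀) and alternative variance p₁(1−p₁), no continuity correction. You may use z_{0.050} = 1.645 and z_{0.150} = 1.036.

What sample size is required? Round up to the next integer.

n = 114

n = [z_{α/2}·√(p₀q₀) + z_β·√(p₁q₁)]² / (p₁ − p₀)²
  = [1.645·√(0.26·0.74) + 1.036·√(0.37·0.63)]² / (0.11)²
  = [1.645·0.4386 + 1.036·0.4828]² / 0.0121
  = [1.2217]² / 0.0121
  = 123.36
Finite-population correction (N = 1367): 123.36 / (1 + (123.36 − 1)/1367) = 113.22.
Round up → n = 114.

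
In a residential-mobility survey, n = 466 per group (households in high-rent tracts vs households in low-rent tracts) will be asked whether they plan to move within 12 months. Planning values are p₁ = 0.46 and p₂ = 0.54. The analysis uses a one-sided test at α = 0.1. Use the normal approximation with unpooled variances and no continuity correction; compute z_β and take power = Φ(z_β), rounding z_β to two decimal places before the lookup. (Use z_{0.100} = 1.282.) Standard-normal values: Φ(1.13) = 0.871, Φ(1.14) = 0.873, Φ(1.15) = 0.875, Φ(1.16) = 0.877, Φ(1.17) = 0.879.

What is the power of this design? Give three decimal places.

Power ≈ 0.879

z_β = |p₁−p₂|·√(n/[p₁q₁+p₂q₂]) − z_α
    = 0.08 · √(466/0.4968) − 1.282
    = 0.08 · 30.6268 − 1.282
    = 2.4501 − 1.282 = 1.1681 → 1.17
Power = Φ(1.17) = 0.879.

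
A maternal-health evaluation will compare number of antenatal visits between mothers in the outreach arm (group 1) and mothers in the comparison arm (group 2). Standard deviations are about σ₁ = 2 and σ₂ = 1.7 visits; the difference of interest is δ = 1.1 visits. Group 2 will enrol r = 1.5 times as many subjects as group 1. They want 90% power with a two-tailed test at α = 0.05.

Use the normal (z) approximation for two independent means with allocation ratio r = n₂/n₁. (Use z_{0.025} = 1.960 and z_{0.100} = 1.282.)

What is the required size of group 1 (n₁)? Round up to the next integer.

n₁ = 52

n₁ = (z_{α/2} + z_β)² · (σ₁² + σ₂²/r) / δ²
   = (1.960 + 1.282)² · (2² + 1.7²/1.5) / 1.1²
   = 10.5106 · (4 + 1.9267) / 1.21
   = 10.5106 · 5.9267 / 1.21
   = 51.48
Round up → n₁ = 52; n₂ = r·n₁ = 1.5 × 52 = 78.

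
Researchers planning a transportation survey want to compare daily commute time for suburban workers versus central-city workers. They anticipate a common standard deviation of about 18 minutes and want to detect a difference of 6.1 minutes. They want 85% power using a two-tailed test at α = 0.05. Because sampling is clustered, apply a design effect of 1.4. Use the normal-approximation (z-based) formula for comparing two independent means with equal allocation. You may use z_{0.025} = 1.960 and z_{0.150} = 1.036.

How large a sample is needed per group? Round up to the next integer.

n = 219 per group

n = (z_{α/2} + z_β)² · (σ₁² + σ₂²) / δ²
  = (1.960 + 1.036)² · (2·18² = 648) / 6.1²
  = 8.9760 · 648 / 37.21
  = 156.31
Design effect: 1.4 × 156.31 = 218.84.
Round up → n = 219 per group.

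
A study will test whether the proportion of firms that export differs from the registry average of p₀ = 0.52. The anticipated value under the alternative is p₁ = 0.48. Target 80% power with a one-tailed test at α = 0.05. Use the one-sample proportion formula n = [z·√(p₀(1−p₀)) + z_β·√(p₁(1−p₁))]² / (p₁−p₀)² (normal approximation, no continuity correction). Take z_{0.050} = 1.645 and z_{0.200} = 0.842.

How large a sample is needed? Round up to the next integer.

n = [z_α·√(p₀q₀) + z_β·√(p₁q₁)]² / (p₁ − p₀)²
  = [1.645·√(0.52·0.48) + 0.842·√(0.48·0.52)]² / (-0.04)²
  = [1.645·0.4996 + 0.842·0.4996]² / 0.0016
  = [1.2425]² / 0.0016
  = 964.89
Round up → n = 965.

n = 965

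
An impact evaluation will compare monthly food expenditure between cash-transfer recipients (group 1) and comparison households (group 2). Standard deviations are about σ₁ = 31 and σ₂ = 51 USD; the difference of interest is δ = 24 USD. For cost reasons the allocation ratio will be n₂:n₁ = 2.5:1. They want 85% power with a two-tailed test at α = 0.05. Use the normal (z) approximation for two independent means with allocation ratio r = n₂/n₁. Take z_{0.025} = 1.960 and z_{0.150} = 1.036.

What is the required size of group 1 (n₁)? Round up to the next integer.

n₁ = (z_{α/2} + z_β)² · (σ₁² + σ₂²/r) / δ²
   = (1.960 + 1.036)² · (31² + 51²/2.5) / 24²
   = 8.9760 · (961 + 1040.4) / 576
   = 8.9760 · 2001.4 / 576
   = 31.19
Round up → n₁ = 32; n₂ = r·n₁ = 2.5 × 32 = 80.

n₁ = 32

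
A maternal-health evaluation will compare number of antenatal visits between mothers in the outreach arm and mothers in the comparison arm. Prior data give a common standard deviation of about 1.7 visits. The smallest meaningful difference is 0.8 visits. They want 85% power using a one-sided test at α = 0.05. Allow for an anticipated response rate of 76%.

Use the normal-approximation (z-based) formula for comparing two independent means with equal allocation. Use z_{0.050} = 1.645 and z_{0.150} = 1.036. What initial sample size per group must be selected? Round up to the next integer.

n = 86 per group

n = (z_α + z_β)² · (σ₁² + σ₂²) / δ²
  = (1.645 + 1.036)² · (2·1.7² = 5.78) / 0.8²
  = 7.1878 · 5.78 / 0.64
  = 64.91
Adjust for 76% response: 64.91 / 0.76 = 85.41.
Round up → n = 86 per group.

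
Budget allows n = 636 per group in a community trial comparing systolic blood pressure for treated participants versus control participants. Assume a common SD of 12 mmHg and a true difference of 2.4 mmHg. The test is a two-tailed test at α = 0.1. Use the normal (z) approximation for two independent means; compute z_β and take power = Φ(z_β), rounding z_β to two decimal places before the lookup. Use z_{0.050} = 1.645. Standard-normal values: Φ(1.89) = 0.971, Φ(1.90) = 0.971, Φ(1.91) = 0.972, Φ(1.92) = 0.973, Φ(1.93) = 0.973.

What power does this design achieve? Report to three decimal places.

z_β = δ·√(n/(σ₁²+σ₂²)) − z_{α/2}
    = 2.4 · √(636/288) − 1.645
    = 2.4 · 1.48605 − 1.645
    = 3.5665 − 1.645 = 1.9215 → 1.92
Power = Φ(1.92) = 0.973.

Power ≈ 0.973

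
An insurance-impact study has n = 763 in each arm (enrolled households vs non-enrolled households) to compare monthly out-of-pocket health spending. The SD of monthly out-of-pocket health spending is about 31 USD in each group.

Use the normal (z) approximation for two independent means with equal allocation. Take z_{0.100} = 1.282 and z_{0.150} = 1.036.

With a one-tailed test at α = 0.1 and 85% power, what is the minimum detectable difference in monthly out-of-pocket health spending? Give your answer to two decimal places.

δ = (z_α + z_β) · √((σ₁²+σ₂²)/n)
  = (1.282 + 1.036) · √(1922/763)
  = 2.318 · √2.519
  = 2.318 · 1.5871
  = 3.6790

Minimum detectable difference ≈ 3.68 USD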